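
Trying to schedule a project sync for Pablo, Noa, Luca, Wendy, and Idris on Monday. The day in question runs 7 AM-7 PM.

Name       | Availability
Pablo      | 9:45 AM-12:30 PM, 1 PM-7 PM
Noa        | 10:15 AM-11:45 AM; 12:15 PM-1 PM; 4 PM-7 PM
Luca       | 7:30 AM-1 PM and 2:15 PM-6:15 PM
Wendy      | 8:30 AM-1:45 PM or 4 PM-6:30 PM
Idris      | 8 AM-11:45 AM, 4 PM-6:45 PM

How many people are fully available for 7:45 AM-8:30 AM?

1

Luca can make the full 07:45-08:30 slot — that's 1.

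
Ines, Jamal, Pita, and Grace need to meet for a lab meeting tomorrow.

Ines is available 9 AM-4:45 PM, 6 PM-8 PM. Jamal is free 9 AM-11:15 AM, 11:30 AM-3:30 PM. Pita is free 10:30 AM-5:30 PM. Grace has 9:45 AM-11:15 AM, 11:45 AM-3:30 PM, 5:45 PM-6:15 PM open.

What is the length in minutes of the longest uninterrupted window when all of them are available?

Ines ∩ Jamal: 09:00-11:15, 11:30-15:30.
Ines ∩ Jamal ∩ Pita: 10:30-11:15, 11:30-15:30.
Ines ∩ Jamal ∩ Pita ∩ Grace: 10:30-11:15, 11:45-15:30.
The longest is 11:45-15:30 at 225 minutes.

225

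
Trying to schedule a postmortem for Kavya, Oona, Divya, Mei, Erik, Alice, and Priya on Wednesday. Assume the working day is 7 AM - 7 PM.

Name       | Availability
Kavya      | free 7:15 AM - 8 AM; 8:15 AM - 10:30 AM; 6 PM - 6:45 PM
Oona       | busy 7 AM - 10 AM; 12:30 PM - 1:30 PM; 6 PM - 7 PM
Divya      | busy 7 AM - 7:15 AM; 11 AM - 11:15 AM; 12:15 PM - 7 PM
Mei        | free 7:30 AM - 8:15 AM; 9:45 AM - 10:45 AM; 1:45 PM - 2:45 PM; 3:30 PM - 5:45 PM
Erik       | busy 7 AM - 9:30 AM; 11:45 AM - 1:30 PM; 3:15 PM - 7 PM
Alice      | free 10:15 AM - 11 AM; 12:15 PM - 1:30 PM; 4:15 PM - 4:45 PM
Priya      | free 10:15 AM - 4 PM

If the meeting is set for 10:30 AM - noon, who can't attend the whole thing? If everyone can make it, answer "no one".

Kavya free: 07:15-08:00, 08:15-10:30, 18:00-18:45.
Oona free: 10:00-12:30, 13:30-18:00 (invert busy blocks within the working day).
Divya free: 07:15-11:00, 11:15-12:15 (invert busy blocks within the working day).
Mei free: 07:30-08:15, 09:45-10:45, 13:45-14:45, 15:30-17:45.
Erik free: 09:30-11:45, 13:30-15:15 (invert busy blocks within the working day).
Alice free: 10:15-11:00, 12:15-13:30, 16:15-16:45.
Priya free: 10:15-16:00.
Kavya: not fully free for 10:30-12:00. Oona: free for 10:30-12:00. Divya: not fully free for 10:30-12:00. Mei: not fully free for 10:30-12:00. Erik: not fully free for 10:30-12:00. Alice: not fully free for 10:30-12:00. Priya: free for 10:30-12:00.

Alice, Divya, Erik, Kavya, Mei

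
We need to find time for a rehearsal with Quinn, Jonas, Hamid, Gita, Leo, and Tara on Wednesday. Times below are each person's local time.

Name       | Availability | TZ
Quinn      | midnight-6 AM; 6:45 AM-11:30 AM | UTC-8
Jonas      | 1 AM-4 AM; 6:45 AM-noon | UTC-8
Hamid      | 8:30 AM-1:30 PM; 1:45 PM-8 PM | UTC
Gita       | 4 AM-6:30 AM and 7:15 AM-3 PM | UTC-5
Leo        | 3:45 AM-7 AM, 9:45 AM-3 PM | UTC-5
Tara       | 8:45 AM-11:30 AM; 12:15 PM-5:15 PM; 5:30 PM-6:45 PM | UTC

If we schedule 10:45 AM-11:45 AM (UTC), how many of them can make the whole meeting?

4

Quinn in UTC: 08:00-14:00, 14:45-19:30 (add 8h to convert from UTC-8).
Jonas in UTC: 09:00-12:00, 14:45-20:00 (add 8h to convert from UTC-8).
Hamid in UTC: 08:30-13:30, 13:45-20:00.
Gita in UTC: 09:00-11:30, 12:15-20:00 (add 5h to convert from UTC-5).
Leo in UTC: 08:45-12:00, 14:45-20:00 (add 5h to convert from UTC-5).
Tara in UTC: 08:45-11:30, 12:15-17:15, 17:30-18:45.
Quinn, Jonas, Hamid, and Leo can make the full 10:45-11:45 slot — that's 4.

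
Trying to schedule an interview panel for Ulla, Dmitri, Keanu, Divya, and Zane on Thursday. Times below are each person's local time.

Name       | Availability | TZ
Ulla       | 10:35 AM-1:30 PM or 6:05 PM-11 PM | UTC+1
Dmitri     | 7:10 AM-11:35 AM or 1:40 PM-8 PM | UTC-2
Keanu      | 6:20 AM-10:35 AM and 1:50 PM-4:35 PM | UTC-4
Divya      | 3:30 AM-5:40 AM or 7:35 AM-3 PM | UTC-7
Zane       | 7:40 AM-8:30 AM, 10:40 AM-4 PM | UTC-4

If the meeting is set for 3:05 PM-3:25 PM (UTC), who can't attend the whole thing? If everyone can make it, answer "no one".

Dmitri, Keanu, Ulla

Ulla in UTC: 09:35-12:30, 17:05-22:00 (subtract 1h to convert from UTC+1).
Dmitri in UTC: 09:10-13:35, 15:40-22:00 (add 2h to convert from UTC-2).
Keanu in UTC: 10:20-14:35, 17:50-20:35 (add 4h to convert from UTC-4).
Divya in UTC: 10:30-12:40, 14:35-22:00 (add 7h to convert from UTC-7).
Zane in UTC: 11:40-12:30, 14:40-20:00 (add 4h to convert from UTC-4).
Ulla: not fully free for 15:05-15:25. Dmitri: not fully free for 15:05-15:25. Keanu: not fully free for 15:05-15:25. Divya: free for 15:05-15:25. Zane: free for 15:05-15:25.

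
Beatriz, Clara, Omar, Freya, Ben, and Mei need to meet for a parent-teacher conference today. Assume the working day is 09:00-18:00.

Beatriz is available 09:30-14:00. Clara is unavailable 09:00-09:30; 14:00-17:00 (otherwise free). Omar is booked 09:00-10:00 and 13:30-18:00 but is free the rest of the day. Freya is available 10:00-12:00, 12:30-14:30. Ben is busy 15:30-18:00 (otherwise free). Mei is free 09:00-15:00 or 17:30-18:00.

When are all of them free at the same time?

10:00-12:00, 12:30-13:30

Beatriz free: 09:30-14:00.
Clara free: 09:30-14:00, 17:00-18:00 (invert busy blocks within the working day).
Omar free: 10:00-13:30 (invert busy blocks within the working day).
Freya free: 10:00-12:00, 12:30-14:30.
Ben free: 09:00-15:30 (invert busy blocks within the working day).
Mei free: 09:00-15:00, 17:30-18:00.
Beatriz ∩ Clara: 09:30-14:00.
Beatriz ∩ Clara ∩ Omar: 10:00-13:30.
Beatriz ∩ Clara ∩ Omar ∩ Freya: 10:00-12:00, 12:30-13:30.
Beatriz ∩ Clara ∩ Omar ∩ Freya ∩ Ben: 10:00-12:00, 12:30-13:30.
Beatriz ∩ Clara ∩ Omar ∩ Freya ∩ Ben ∩ Mei: 10:00-12:00, 12:30-13:30.
Those are the intersection windows.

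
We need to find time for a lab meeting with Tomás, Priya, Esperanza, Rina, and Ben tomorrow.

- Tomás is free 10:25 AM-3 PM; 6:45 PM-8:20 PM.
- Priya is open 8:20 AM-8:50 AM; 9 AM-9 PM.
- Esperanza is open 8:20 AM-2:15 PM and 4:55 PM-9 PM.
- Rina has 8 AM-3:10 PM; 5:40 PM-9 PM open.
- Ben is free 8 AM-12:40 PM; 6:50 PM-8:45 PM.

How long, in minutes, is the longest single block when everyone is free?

135

Tomás ∩ Priya: 10:25-15:00, 18:45-20:20.
Tomás ∩ Priya ∩ Esperanza: 10:25-14:15, 18:45-20:20.
Tomás ∩ Priya ∩ Esperanza ∩ Rina: 10:25-14:15, 18:45-20:20.
Tomás ∩ Priya ∩ Esperanza ∩ Rina ∩ Ben: 10:25-12:40, 18:50-20:20.
The longest is 10:25-12:40 at 135 minutes.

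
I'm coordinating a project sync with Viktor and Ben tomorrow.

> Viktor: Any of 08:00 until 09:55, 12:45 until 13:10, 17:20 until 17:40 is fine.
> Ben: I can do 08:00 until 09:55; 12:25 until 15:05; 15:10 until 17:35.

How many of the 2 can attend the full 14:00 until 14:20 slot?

1

Ben can make the full 14:00-14:20 slot — that's 1.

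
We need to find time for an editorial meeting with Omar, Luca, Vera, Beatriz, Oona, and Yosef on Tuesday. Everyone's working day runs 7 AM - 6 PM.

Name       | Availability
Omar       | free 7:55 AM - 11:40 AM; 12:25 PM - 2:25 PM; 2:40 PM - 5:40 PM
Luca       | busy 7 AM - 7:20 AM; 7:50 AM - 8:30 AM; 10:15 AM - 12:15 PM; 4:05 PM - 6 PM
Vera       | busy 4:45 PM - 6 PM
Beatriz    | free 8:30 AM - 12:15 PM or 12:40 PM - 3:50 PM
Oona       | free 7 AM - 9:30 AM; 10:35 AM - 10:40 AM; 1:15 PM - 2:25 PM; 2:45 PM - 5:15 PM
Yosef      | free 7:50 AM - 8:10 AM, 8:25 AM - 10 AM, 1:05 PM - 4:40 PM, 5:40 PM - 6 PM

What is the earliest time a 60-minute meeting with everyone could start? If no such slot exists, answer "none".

08:30

Omar free: 07:55-11:40, 12:25-14:25, 14:40-17:40.
Luca free: 07:20-07:50, 08:30-10:15, 12:15-16:05 (invert busy blocks within the working day).
Vera free: 07:00-16:45 (invert busy blocks within the working day).
Beatriz free: 08:30-12:15, 12:40-15:50.
Oona free: 07:00-09:30, 10:35-10:40, 13:15-14:25, 14:45-17:15.
Yosef free: 07:50-08:10, 08:25-10:00, 13:05-16:40, 17:40-18:00.
Omar ∩ Luca: 08:30-10:15, 12:25-14:25, 14:40-16:05.
Omar ∩ Luca ∩ Vera: 08:30-10:15, 12:25-14:25, 14:40-16:05.
Omar ∩ Luca ∩ Vera ∩ Beatriz: 08:30-10:15, 12:40-14:25, 14:40-15:50.
Omar ∩ Luca ∩ Vera ∩ Beatriz ∩ Oona: 08:30-09:30, 13:15-14:25, 14:45-15:50.
Omar ∩ Luca ∩ Vera ∩ Beatriz ∩ Oona ∩ Yosef: 08:30-09:30, 13:15-14:25, 14:45-15:50.
The first common window of at least 60 minutes is 08:30-09:30, so the earliest start is 08:30.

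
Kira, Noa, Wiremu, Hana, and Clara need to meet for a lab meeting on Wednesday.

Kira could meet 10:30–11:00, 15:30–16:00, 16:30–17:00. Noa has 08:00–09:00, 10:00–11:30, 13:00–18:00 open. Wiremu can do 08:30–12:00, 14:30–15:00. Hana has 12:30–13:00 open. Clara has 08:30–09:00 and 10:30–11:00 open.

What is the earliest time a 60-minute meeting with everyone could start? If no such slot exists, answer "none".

Kira ∩ Noa: 10:30-11:00, 15:30-16:00, 16:30-17:00.
Kira ∩ Noa ∩ Wiremu: 10:30-11:00.
Kira ∩ Noa ∩ Wiremu ∩ Hana: ∅.
Kira ∩ Noa ∩ Wiremu ∩ Hana ∩ Clara: ∅.
There is no time when everyone is free.
No common window is at least 60 minutes long.

none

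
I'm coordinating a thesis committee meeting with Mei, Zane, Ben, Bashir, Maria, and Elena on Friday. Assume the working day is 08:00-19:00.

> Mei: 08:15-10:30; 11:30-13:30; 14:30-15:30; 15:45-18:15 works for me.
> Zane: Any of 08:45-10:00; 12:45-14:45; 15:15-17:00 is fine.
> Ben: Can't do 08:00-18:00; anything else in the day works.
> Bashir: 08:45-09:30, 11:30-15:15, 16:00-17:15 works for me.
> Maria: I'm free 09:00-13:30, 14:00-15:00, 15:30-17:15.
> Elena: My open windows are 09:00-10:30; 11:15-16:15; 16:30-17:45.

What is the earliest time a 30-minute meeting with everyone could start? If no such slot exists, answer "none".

none

Mei free: 08:15-10:30, 11:30-13:30, 14:30-15:30, 15:45-18:15.
Zane free: 08:45-10:00, 12:45-14:45, 15:15-17:00.
Ben free: 18:00-19:00 (invert busy blocks within the working day).
Bashir free: 08:45-09:30, 11:30-15:15, 16:00-17:15.
Maria free: 09:00-13:30, 14:00-15:00, 15:30-17:15.
Elena free: 09:00-10:30, 11:15-16:15, 16:30-17:45.
Mei ∩ Zane: 08:45-10:00, 12:45-13:30, 14:30-14:45, 15:15-15:30, 15:45-17:00.
Mei ∩ Zane ∩ Ben: ∅.
Mei ∩ Zane ∩ Ben ∩ Bashir: ∅.
Mei ∩ Zane ∩ Ben ∩ Bashir ∩ Maria: ∅.
Mei ∩ Zane ∩ Ben ∩ Bashir ∩ Maria ∩ Elena: ∅.
There is no time when everyone is free.
No common window is at least 30 minutes long.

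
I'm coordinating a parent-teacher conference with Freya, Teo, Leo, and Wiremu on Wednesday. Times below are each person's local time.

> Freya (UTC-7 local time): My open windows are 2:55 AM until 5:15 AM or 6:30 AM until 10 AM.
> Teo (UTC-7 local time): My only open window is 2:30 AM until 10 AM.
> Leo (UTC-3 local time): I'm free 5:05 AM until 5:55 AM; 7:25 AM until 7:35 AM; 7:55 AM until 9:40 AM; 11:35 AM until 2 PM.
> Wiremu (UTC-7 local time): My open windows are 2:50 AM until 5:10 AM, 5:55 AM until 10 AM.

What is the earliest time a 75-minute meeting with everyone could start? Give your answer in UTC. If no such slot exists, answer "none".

Freya in UTC: 09:55-12:15, 13:30-17:00 (add 7h to convert from UTC-7).
Teo in UTC: 09:30-17:00 (add 7h to convert from UTC-7).
Leo in UTC: 08:05-08:55, 10:25-10:35, 10:55-12:40, 14:35-17:00 (add 3h to convert from UTC-3).
Wiremu in UTC: 09:50-12:10, 12:55-17:00 (add 7h to convert from UTC-7).
Freya ∩ Teo: 09:55-12:15, 13:30-17:00.
Freya ∩ Teo ∩ Leo: 10:25-10:35, 10:55-12:15, 14:35-17:00.
Freya ∩ Teo ∩ Leo ∩ Wiremu: 10:25-10:35, 10:55-12:10, 14:35-17:00.
So the common availability across everyone is 10:25-10:35, 10:55-12:10, 14:35-17:00.
The first common window of at least 75 minutes is 10:55-12:10, so the earliest start is 10:55.

10:55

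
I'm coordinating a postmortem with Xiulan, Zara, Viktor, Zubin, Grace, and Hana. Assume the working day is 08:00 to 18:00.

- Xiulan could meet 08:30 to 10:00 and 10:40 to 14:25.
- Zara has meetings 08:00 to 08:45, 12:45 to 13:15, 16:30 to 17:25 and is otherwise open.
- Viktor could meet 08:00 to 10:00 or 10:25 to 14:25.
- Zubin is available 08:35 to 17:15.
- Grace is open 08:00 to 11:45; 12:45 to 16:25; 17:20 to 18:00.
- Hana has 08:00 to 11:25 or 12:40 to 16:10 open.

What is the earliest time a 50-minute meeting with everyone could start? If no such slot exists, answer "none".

Xiulan free: 08:30-10:00, 10:40-14:25.
Zara free: 08:45-12:45, 13:15-16:30, 17:25-18:00 (invert busy blocks within the working day).
Viktor free: 08:00-10:00, 10:25-14:25.
Zubin free: 08:35-17:15.
Grace free: 08:00-11:45, 12:45-16:25, 17:20-18:00.
Hana free: 08:00-11:25, 12:40-16:10.
Xiulan ∩ Zara: 08:45-10:00, 10:40-12:45, 13:15-14:25.
Xiulan ∩ Zara ∩ Viktor: 08:45-10:00, 10:40-12:45, 13:15-14:25.
Xiulan ∩ Zara ∩ Viktor ∩ Zubin: 08:45-10:00, 10:40-12:45, 13:15-14:25.
Xiulan ∩ Zara ∩ Viktor ∩ Zubin ∩ Grace: 08:45-10:00, 10:40-11:45, 13:15-14:25.
Xiulan ∩ Zara ∩ Viktor ∩ Zubin ∩ Grace ∩ Hana: 08:45-10:00, 10:40-11:25, 13:15-14:25.
Those are the intersection windows.
The first common window of at least 50 minutes is 08:45-10:00, so the earliest start is 08:45.

08:45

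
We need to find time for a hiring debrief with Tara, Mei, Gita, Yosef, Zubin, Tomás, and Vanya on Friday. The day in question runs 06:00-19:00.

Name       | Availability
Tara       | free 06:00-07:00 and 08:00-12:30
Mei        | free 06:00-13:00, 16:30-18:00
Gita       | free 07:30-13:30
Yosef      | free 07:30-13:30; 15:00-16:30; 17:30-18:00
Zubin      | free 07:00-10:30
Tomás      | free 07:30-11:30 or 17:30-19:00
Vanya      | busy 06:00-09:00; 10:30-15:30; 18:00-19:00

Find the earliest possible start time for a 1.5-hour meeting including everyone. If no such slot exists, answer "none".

Tara free: 06:00-07:00, 08:00-12:30.
Mei free: 06:00-13:00, 16:30-18:00.
Gita free: 07:30-13:30.
Yosef free: 07:30-13:30, 15:00-16:30, 17:30-18:00.
Zubin free: 07:00-10:30.
Tomás free: 07:30-11:30, 17:30-19:00.
Vanya free: 09:00-10:30, 15:30-18:00 (invert busy blocks within the working day).
Tara ∩ Mei: 06:00-07:00, 08:00-12:30.
Tara ∩ Mei ∩ Gita: 08:00-12:30.
Tara ∩ Mei ∩ Gita ∩ Yosef: 08:00-12:30.
Tara ∩ Mei ∩ Gita ∩ Yosef ∩ Zubin: 08:00-10:30.
Tara ∩ Mei ∩ Gita ∩ Yosef ∩ Zubin ∩ Tomás: 08:00-10:30.
Tara ∩ Mei ∩ Gita ∩ Yosef ∩ Zubin ∩ Tomás ∩ Vanya: 09:00-10:30.
The first common window of at least 90 minutes is 09:00-10:30, so the earliest start is 09:00.

09:00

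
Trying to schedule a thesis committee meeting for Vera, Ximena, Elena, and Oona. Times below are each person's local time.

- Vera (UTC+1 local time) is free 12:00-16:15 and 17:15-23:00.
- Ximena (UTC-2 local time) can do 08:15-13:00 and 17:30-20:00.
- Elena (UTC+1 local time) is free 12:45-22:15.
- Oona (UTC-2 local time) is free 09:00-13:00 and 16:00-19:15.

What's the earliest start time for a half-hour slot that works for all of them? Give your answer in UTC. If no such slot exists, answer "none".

11:45

Vera in UTC: 11:00-15:15, 16:15-22:00 (subtract 1h to convert from UTC+1).
Ximena in UTC: 10:15-15:00, 19:30-22:00 (add 2h to convert from UTC-2).
Elena in UTC: 11:45-21:15 (subtract 1h to convert from UTC+1).
Oona in UTC: 11:00-15:00, 18:00-21:15 (add 2h to convert from UTC-2).
Vera ∩ Ximena: 11:00-15:00, 19:30-22:00.
Vera ∩ Ximena ∩ Elena: 11:45-15:00, 19:30-21:15.
Vera ∩ Ximena ∩ Elena ∩ Oona: 11:45-15:00, 19:30-21:15.
So the common availability across everyone is 11:45-15:00, 19:30-21:15.
The first common window of at least 30 minutes is 11:45-15:00, so the earliest start is 11:45.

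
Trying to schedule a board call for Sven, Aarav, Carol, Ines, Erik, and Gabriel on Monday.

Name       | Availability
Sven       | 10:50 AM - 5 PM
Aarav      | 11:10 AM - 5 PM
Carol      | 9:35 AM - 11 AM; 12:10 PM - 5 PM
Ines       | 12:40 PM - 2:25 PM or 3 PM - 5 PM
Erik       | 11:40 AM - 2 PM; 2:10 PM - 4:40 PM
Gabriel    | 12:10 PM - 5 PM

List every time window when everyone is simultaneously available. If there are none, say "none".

Sven ∩ Aarav: 11:10-17:00.
Sven ∩ Aarav ∩ Carol: 12:10-17:00.
Sven ∩ Aarav ∩ Carol ∩ Ines: 12:40-14:25, 15:00-17:00.
Sven ∩ Aarav ∩ Carol ∩ Ines ∩ Erik: 12:40-14:00, 14:10-14:25, 15:00-16:40.
Sven ∩ Aarav ∩ Carol ∩ Ines ∩ Erik ∩ Gabriel: 12:40-14:00, 14:10-14:25, 15:00-16:40.
So the common availability across everyone is 12:40-14:00, 14:10-14:25, 15:00-16:40.

12:40-14:00, 14:10-14:25, 15:00-16:40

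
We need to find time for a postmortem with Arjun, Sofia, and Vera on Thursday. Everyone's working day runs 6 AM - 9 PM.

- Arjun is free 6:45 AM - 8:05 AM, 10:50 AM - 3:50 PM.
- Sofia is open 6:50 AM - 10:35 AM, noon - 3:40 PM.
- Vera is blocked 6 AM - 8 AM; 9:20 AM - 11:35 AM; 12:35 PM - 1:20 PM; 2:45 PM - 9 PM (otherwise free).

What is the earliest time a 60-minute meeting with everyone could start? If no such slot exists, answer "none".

Arjun free: 06:45-08:05, 10:50-15:50.
Sofia free: 06:50-10:35, 12:00-15:40.
Vera free: 08:00-09:20, 11:35-12:35, 13:20-14:45 (invert busy blocks within the working day).
Arjun ∩ Sofia: 06:50-08:05, 12:00-15:40.
Arjun ∩ Sofia ∩ Vera: 08:00-08:05, 12:00-12:35, 13:20-14:45.
Those are the intersection windows.
The first common window of at least 60 minutes is 13:20-14:45, so the earliest start is 13:20.

13:20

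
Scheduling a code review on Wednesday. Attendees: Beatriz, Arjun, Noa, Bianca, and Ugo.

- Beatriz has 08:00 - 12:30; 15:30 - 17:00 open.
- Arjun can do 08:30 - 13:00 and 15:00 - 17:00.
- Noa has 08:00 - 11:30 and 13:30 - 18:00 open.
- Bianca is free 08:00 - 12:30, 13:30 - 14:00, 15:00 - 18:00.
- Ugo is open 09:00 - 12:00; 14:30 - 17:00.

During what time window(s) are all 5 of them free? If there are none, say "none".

Beatriz ∩ Arjun: 08:30-12:30, 15:30-17:00.
Beatriz ∩ Arjun ∩ Noa: 08:30-11:30, 15:30-17:00.
Beatriz ∩ Arjun ∩ Noa ∩ Bianca: 08:30-11:30, 15:30-17:00.
Beatriz ∩ Arjun ∩ Noa ∩ Bianca ∩ Ugo: 09:00-11:30, 15:30-17:00.

09:00-11:30, 15:30-17:00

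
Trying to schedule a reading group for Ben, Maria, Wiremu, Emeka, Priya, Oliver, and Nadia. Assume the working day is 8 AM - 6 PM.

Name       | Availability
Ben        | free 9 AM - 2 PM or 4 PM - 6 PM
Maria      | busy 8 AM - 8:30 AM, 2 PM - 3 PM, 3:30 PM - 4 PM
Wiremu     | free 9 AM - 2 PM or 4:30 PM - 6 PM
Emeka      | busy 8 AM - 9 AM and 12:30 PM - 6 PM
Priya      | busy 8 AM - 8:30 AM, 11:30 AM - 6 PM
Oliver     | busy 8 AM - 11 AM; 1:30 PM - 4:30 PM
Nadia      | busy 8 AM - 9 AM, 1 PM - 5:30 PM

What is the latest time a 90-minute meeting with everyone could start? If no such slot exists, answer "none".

Ben free: 09:00-14:00, 16:00-18:00.
Maria free: 08:30-14:00, 15:00-15:30, 16:00-18:00 (invert busy blocks within the working day).
Wiremu free: 09:00-14:00, 16:30-18:00.
Emeka free: 09:00-12:30 (invert busy blocks within the working day).
Priya free: 08:30-11:30 (invert busy blocks within the working day).
Oliver free: 11:00-13:30, 16:30-18:00 (invert busy blocks within the working day).
Nadia free: 09:00-13:00, 17:30-18:00 (invert busy blocks within the working day).
Ben ∩ Maria: 09:00-14:00, 16:00-18:00.
Ben ∩ Maria ∩ Wiremu: 09:00-14:00, 16:30-18:00.
Ben ∩ Maria ∩ Wiremu ∩ Emeka: 09:00-12:30.
Ben ∩ Maria ∩ Wiremu ∩ Emeka ∩ Priya: 09:00-11:30.
Ben ∩ Maria ∩ Wiremu ∩ Emeka ∩ Priya ∩ Oliver: 11:00-11:30.
Ben ∩ Maria ∩ Wiremu ∩ Emeka ∩ Priya ∩ Oliver ∩ Nadia: 11:00-11:30.
No common window is at least 90 minutes long.

none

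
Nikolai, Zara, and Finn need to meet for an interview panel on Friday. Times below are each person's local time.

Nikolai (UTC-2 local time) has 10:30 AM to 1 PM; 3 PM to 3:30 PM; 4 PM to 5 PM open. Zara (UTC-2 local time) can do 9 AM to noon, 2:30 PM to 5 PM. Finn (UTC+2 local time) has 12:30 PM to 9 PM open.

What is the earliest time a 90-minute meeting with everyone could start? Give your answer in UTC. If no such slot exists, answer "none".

Nikolai in UTC: 12:30-15:00, 17:00-17:30, 18:00-19:00 (add 2h to convert from UTC-2).
Zara in UTC: 11:00-14:00, 16:30-19:00 (add 2h to convert from UTC-2).
Finn in UTC: 10:30-19:00 (subtract 2h to convert from UTC+2).
Nikolai ∩ Zara: 12:30-14:00, 17:00-17:30, 18:00-19:00.
Nikolai ∩ Zara ∩ Finn: 12:30-14:00, 17:00-17:30, 18:00-19:00.
The first common window of at least 90 minutes is 12:30-14:00, so the earliest start is 12:30.

12:30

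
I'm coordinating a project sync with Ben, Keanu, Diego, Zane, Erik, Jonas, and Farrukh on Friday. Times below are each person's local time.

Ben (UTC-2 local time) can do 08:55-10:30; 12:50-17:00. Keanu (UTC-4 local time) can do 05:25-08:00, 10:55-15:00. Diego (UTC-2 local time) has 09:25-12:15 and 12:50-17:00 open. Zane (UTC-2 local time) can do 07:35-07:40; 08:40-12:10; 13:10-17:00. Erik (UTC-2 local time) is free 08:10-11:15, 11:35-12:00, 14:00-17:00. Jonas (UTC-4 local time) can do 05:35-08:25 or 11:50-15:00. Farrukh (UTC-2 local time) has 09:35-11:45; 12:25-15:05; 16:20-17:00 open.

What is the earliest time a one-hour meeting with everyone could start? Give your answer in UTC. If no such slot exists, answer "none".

Ben in UTC: 10:55-12:30, 14:50-19:00 (add 2h to convert from UTC-2).
Keanu in UTC: 09:25-12:00, 14:55-19:00 (add 4h to convert from UTC-4).
Diego in UTC: 11:25-14:15, 14:50-19:00 (add 2h to convert from UTC-2).
Zane in UTC: 09:35-09:40, 10:40-14:10, 15:10-19:00 (add 2h to convert from UTC-2).
Erik in UTC: 10:10-13:15, 13:35-14:00, 16:00-19:00 (add 2h to convert from UTC-2).
Jonas in UTC: 09:35-12:25, 15:50-19:00 (add 4h to convert from UTC-4).
Farrukh in UTC: 11:35-13:45, 14:25-17:05, 18:20-19:00 (add 2h to convert from UTC-2).
Ben ∩ Keanu: 10:55-12:00, 14:55-19:00.
Ben ∩ Keanu ∩ Diego: 11:25-12:00, 14:55-19:00.
Ben ∩ Keanu ∩ Diego ∩ Zane: 11:25-12:00, 15:10-19:00.
Ben ∩ Keanu ∩ Diego ∩ Zane ∩ Erik: 11:25-12:00, 16:00-19:00.
Ben ∩ Keanu ∩ Diego ∩ Zane ∩ Erik ∩ Jonas: 11:25-12:00, 16:00-19:00.
Ben ∩ Keanu ∩ Diego ∩ Zane ∩ Erik ∩ Jonas ∩ Farrukh: 11:35-12:00, 16:00-17:05, 18:20-19:00.
The first common window of at least 60 minutes is 16:00-17:05, so the earliest start is 16:00.

16:00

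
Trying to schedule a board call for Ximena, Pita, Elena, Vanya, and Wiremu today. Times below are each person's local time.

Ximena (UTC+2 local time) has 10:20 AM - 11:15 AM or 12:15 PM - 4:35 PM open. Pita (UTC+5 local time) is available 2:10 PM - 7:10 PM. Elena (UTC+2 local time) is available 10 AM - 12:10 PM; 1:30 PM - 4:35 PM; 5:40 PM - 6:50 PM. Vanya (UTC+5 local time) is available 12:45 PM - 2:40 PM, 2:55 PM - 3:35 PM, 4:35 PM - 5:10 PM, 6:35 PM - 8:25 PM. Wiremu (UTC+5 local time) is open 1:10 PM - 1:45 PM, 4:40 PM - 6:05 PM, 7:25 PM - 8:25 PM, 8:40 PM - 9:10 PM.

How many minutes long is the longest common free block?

30

Ximena in UTC: 08:20-09:15, 10:15-14:35 (subtract 2h to convert from UTC+2).
Pita in UTC: 09:10-14:10 (subtract 5h to convert from UTC+5).
Elena in UTC: 08:00-10:10, 11:30-14:35, 15:40-16:50 (subtract 2h to convert from UTC+2).
Vanya in UTC: 07:45-09:40, 09:55-10:35, 11:35-12:10, 13:35-15:25 (subtract 5h to convert from UTC+5).
Wiremu in UTC: 08:10-08:45, 11:40-13:05, 14:25-15:25, 15:40-16:10 (subtract 5h to convert from UTC+5).
Ximena ∩ Pita: 09:10-09:15, 10:15-14:10.
Ximena ∩ Pita ∩ Elena: 09:10-09:15, 11:30-14:10.
Ximena ∩ Pita ∩ Elena ∩ Vanya: 09:10-09:15, 11:35-12:10, 13:35-14:10.
Ximena ∩ Pita ∩ Elena ∩ Vanya ∩ Wiremu: 11:40-12:10.
The longest is 11:40-12:10 at 30 minutes.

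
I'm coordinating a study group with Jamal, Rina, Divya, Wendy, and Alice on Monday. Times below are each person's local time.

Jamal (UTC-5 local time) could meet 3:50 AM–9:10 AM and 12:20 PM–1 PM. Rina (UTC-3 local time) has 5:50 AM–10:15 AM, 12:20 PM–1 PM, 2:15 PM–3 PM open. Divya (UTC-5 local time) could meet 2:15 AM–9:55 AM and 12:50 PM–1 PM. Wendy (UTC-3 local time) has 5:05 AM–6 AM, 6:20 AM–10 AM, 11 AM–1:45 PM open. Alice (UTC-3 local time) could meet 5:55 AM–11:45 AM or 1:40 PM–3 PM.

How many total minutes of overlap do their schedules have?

Jamal in UTC: 08:50-14:10, 17:20-18:00 (add 5h to convert from UTC-5).
Rina in UTC: 08:50-13:15, 15:20-16:00, 17:15-18:00 (add 3h to convert from UTC-3).
Divya in UTC: 07:15-14:55, 17:50-18:00 (add 5h to convert from UTC-5).
Wendy in UTC: 08:05-09:00, 09:20-13:00, 14:00-16:45 (add 3h to convert from UTC-3).
Alice in UTC: 08:55-14:45, 16:40-18:00 (add 3h to convert from UTC-3).
Jamal ∩ Rina: 08:50-13:15, 17:20-18:00.
Jamal ∩ Rina ∩ Divya: 08:50-13:15, 17:50-18:00.
Jamal ∩ Rina ∩ Divya ∩ Wendy: 08:50-09:00, 09:20-13:00.
Jamal ∩ Rina ∩ Divya ∩ Wendy ∩ Alice: 08:55-09:00, 09:20-13:00.
Summing the common windows: 5 + 220 = 225 minutes.

225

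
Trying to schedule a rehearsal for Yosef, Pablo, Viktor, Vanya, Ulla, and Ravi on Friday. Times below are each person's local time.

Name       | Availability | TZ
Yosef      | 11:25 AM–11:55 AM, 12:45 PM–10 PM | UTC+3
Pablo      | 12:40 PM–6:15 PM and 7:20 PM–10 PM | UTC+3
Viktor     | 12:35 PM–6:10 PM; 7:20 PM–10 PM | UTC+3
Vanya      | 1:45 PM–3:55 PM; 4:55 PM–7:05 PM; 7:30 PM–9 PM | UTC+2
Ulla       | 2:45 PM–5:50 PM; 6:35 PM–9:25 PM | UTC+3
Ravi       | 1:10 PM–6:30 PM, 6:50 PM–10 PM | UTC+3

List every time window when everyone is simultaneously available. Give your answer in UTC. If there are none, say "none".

11:45-13:55, 16:20-17:05, 17:30-18:25

Yosef in UTC: 08:25-08:55, 09:45-19:00 (subtract 3h to convert from UTC+3).
Pablo in UTC: 09:40-15:15, 16:20-19:00 (subtract 3h to convert from UTC+3).
Viktor in UTC: 09:35-15:10, 16:20-19:00 (subtract 3h to convert from UTC+3).
Vanya in UTC: 11:45-13:55, 14:55-17:05, 17:30-19:00 (subtract 2h to convert from UTC+2).
Ulla in UTC: 11:45-14:50, 15:35-18:25 (subtract 3h to convert from UTC+3).
Ravi in UTC: 10:10-15:30, 15:50-19:00 (subtract 3h to convert from UTC+3).
Yosef ∩ Pablo: 09:45-15:15, 16:20-19:00.
Yosef ∩ Pablo ∩ Viktor: 09:45-15:10, 16:20-19:00.
Yosef ∩ Pablo ∩ Viktor ∩ Vanya: 11:45-13:55, 14:55-15:10, 16:20-17:05, 17:30-19:00.
Yosef ∩ Pablo ∩ Viktor ∩ Vanya ∩ Ulla: 11:45-13:55, 16:20-17:05, 17:30-18:25.
Yosef ∩ Pablo ∩ Viktor ∩ Vanya ∩ Ulla ∩ Ravi: 11:45-13:55, 16:20-17:05, 17:30-18:25.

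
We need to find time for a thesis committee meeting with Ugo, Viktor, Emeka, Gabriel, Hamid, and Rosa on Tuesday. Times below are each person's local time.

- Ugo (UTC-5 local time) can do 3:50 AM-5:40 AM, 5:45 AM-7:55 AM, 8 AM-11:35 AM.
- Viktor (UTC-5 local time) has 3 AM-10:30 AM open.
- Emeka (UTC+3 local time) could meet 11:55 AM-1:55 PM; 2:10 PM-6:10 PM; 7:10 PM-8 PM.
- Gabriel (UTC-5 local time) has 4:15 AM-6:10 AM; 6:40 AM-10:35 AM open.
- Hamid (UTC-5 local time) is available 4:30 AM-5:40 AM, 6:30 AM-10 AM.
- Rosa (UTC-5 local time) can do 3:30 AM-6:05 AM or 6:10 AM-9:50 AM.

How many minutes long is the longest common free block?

Ugo in UTC: 08:50-10:40, 10:45-12:55, 13:00-16:35 (add 5h to convert from UTC-5).
Viktor in UTC: 08:00-15:30 (add 5h to convert from UTC-5).
Emeka in UTC: 08:55-10:55, 11:10-15:10, 16:10-17:00 (subtract 3h to convert from UTC+3).
Gabriel in UTC: 09:15-11:10, 11:40-15:35 (add 5h to convert from UTC-5).
Hamid in UTC: 09:30-10:40, 11:30-15:00 (add 5h to convert from UTC-5).
Rosa in UTC: 08:30-11:05, 11:10-14:50 (add 5h to convert from UTC-5).
Ugo ∩ Viktor: 08:50-10:40, 10:45-12:55, 13:00-15:30.
Ugo ∩ Viktor ∩ Emeka: 08:55-10:40, 10:45-10:55, 11:10-12:55, 13:00-15:10.
Ugo ∩ Viktor ∩ Emeka ∩ Gabriel: 09:15-10:40, 10:45-10:55, 11:40-12:55, 13:00-15:10.
Ugo ∩ Viktor ∩ Emeka ∩ Gabriel ∩ Hamid: 09:30-10:40, 11:40-12:55, 13:00-15:00.
Ugo ∩ Viktor ∩ Emeka ∩ Gabriel ∩ Hamid ∩ Rosa: 09:30-10:40, 11:40-12:55, 13:00-14:50.
The longest is 13:00-14:50 at 110 minutes.

110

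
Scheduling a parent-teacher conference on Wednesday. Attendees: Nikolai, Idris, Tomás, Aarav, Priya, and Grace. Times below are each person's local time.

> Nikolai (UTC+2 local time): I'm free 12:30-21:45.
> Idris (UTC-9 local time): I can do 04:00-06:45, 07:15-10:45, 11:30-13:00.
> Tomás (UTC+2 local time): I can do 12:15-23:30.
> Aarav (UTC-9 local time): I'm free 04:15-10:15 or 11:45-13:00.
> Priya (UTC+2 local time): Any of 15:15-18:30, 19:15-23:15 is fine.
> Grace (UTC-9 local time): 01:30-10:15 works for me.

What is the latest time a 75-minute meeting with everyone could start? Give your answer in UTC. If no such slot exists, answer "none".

18:00

Nikolai in UTC: 10:30-19:45 (subtract 2h to convert from UTC+2).
Idris in UTC: 13:00-15:45, 16:15-19:45, 20:30-22:00 (add 9h to convert from UTC-9).
Tomás in UTC: 10:15-21:30 (subtract 2h to convert from UTC+2).
Aarav in UTC: 13:15-19:15, 20:45-22:00 (add 9h to convert from UTC-9).
Priya in UTC: 13:15-16:30, 17:15-21:15 (subtract 2h to convert from UTC+2).
Grace in UTC: 10:30-19:15 (add 9h to convert from UTC-9).
Nikolai ∩ Idris: 13:00-15:45, 16:15-19:45.
Nikolai ∩ Idris ∩ Tomás: 13:00-15:45, 16:15-19:45.
Nikolai ∩ Idris ∩ Tomás ∩ Aarav: 13:15-15:45, 16:15-19:15.
Nikolai ∩ Idris ∩ Tomás ∩ Aarav ∩ Priya: 13:15-15:45, 16:15-16:30, 17:15-19:15.
Nikolai ∩ Idris ∩ Tomás ∩ Aarav ∩ Priya ∩ Grace: 13:15-15:45, 16:15-16:30, 17:15-19:15.
The last common window of at least 75 minutes is 17:15-19:15; a 75-minute meeting can start as late as 18:00 and still end by 19:15.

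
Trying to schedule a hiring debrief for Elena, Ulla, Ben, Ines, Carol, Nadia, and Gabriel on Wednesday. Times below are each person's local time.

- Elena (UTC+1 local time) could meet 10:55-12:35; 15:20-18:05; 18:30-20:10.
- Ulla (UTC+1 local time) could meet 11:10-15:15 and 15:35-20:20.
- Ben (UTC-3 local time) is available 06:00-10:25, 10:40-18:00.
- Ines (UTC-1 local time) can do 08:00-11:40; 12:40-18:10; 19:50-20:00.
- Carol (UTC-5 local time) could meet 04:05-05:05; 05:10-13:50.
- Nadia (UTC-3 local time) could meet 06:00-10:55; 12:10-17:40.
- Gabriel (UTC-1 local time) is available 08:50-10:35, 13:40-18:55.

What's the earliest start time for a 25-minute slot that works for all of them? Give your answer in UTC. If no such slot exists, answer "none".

Elena in UTC: 09:55-11:35, 14:20-17:05, 17:30-19:10 (subtract 1h to convert from UTC+1).
Ulla in UTC: 10:10-14:15, 14:35-19:20 (subtract 1h to convert from UTC+1).
Ben in UTC: 09:00-13:25, 13:40-21:00 (add 3h to convert from UTC-3).
Ines in UTC: 09:00-12:40, 13:40-19:10, 20:50-21:00 (add 1h to convert from UTC-1).
Carol in UTC: 09:05-10:05, 10:10-18:50 (add 5h to convert from UTC-5).
Nadia in UTC: 09:00-13:55, 15:10-20:40 (add 3h to convert from UTC-3).
Gabriel in UTC: 09:50-11:35, 14:40-19:55 (add 1h to convert from UTC-1).
Elena ∩ Ulla: 10:10-11:35, 14:35-17:05, 17:30-19:10.
Elena ∩ Ulla ∩ Ben: 10:10-11:35, 14:35-17:05, 17:30-19:10.
Elena ∩ Ulla ∩ Ben ∩ Ines: 10:10-11:35, 14:35-17:05, 17:30-19:10.
Elena ∩ Ulla ∩ Ben ∩ Ines ∩ Carol: 10:10-11:35, 14:35-17:05, 17:30-18:50.
Elena ∩ Ulla ∩ Ben ∩ Ines ∩ Carol ∩ Nadia: 10:10-11:35, 15:10-17:05, 17:30-18:50.
Elena ∩ Ulla ∩ Ben ∩ Ines ∩ Carol ∩ Nadia ∩ Gabriel: 10:10-11:35, 15:10-17:05, 17:30-18:50.
Those are the intersection windows.
The first common window of at least 25 minutes is 10:10-11:35, so the earliest start is 10:10.

10:10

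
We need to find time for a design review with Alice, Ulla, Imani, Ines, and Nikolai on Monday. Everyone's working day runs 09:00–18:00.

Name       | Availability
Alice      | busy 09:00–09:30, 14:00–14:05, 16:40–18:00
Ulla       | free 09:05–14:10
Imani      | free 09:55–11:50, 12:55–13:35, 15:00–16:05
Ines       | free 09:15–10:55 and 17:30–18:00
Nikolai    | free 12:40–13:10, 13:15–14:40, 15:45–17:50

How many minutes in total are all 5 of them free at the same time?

0

Alice free: 09:30-14:00, 14:05-16:40 (invert busy blocks within the working day).
Ulla free: 09:05-14:10.
Imani free: 09:55-11:50, 12:55-13:35, 15:00-16:05.
Ines free: 09:15-10:55, 17:30-18:00.
Nikolai free: 12:40-13:10, 13:15-14:40, 15:45-17:50.
Alice ∩ Ulla: 09:30-14:00, 14:05-14:10.
Alice ∩ Ulla ∩ Imani: 09:55-11:50, 12:55-13:35.
Alice ∩ Ulla ∩ Imani ∩ Ines: 09:55-10:55.
Alice ∩ Ulla ∩ Imani ∩ Ines ∩ Nikolai: ∅.
There is no time when everyone is free.
There is no common window, so the total is 0 minutes.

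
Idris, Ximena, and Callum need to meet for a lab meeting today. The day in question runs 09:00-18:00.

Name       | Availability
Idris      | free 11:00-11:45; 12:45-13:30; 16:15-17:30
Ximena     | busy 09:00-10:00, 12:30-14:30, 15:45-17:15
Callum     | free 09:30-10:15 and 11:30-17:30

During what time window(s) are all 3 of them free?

11:30-11:45, 17:15-17:30

Idris free: 11:00-11:45, 12:45-13:30, 16:15-17:30.
Ximena free: 10:00-12:30, 14:30-15:45, 17:15-18:00 (invert busy blocks within the working day).
Callum free: 09:30-10:15, 11:30-17:30.
Idris ∩ Ximena: 11:00-11:45, 17:15-17:30.
Idris ∩ Ximena ∩ Callum: 11:30-11:45, 17:15-17:30.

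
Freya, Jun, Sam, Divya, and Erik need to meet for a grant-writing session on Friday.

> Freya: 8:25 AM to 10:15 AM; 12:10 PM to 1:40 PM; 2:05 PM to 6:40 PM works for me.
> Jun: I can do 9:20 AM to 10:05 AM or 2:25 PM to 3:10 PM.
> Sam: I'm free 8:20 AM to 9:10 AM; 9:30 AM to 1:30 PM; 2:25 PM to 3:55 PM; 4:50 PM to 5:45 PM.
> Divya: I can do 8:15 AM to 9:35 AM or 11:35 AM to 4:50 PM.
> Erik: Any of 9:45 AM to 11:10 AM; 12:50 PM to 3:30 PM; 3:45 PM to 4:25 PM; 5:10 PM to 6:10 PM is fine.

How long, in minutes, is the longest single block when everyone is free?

45

Freya ∩ Jun: 09:20-10:05, 14:25-15:10.
Freya ∩ Jun ∩ Sam: 09:30-10:05, 14:25-15:10.
Freya ∩ Jun ∩ Sam ∩ Divya: 09:30-09:35, 14:25-15:10.
Freya ∩ Jun ∩ Sam ∩ Divya ∩ Erik: 14:25-15:10.
Those are the intersection windows.
The longest is 14:25-15:10 at 45 minutes.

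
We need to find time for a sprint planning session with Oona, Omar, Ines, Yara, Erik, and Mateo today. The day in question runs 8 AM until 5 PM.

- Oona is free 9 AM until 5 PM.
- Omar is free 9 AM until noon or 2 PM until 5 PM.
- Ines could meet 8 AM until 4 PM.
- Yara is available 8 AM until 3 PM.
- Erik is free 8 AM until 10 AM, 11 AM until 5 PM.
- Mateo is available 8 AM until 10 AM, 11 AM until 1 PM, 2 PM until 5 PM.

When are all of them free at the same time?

09:00-10:00, 11:00-12:00, 14:00-15:00

Oona ∩ Omar: 09:00-12:00, 14:00-17:00.
Oona ∩ Omar ∩ Ines: 09:00-12:00, 14:00-16:00.
Oona ∩ Omar ∩ Ines ∩ Yara: 09:00-12:00, 14:00-15:00.
Oona ∩ Omar ∩ Ines ∩ Yara ∩ Erik: 09:00-10:00, 11:00-12:00, 14:00-15:00.
Oona ∩ Omar ∩ Ines ∩ Yara ∩ Erik ∩ Mateo: 09:00-10:00, 11:00-12:00, 14:00-15:00.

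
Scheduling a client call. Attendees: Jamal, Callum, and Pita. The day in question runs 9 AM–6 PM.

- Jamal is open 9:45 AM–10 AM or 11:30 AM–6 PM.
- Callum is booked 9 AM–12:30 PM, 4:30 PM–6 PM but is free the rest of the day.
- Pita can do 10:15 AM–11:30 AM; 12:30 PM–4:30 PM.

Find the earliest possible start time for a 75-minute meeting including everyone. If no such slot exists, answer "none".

Jamal free: 09:45-10:00, 11:30-18:00.
Callum free: 12:30-16:30 (invert busy blocks within the working day).
Pita free: 10:15-11:30, 12:30-16:30.
Jamal ∩ Callum: 12:30-16:30.
Jamal ∩ Callum ∩ Pita: 12:30-16:30.
The first common window of at least 75 minutes is 12:30-16:30, so the earliest start is 12:30.

12:30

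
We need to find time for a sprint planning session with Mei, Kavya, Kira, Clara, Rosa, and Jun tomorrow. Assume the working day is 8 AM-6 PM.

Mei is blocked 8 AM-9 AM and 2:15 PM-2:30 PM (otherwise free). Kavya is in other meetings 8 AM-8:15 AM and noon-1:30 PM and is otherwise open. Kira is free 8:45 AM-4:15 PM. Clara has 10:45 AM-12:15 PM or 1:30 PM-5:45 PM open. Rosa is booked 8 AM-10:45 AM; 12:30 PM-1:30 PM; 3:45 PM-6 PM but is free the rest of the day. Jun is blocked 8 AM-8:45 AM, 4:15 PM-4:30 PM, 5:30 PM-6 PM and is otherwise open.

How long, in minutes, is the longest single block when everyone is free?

75

Mei free: 09:00-14:15, 14:30-18:00 (invert busy blocks within the working day).
Kavya free: 08:15-12:00, 13:30-18:00 (invert busy blocks within the working day).
Kira free: 08:45-16:15.
Clara free: 10:45-12:15, 13:30-17:45.
Rosa free: 10:45-12:30, 13:30-15:45 (invert busy blocks within the working day).
Jun free: 08:45-16:15, 16:30-17:30 (invert busy blocks within the working day).
Mei ∩ Kavya: 09:00-12:00, 13:30-14:15, 14:30-18:00.
Mei ∩ Kavya ∩ Kira: 09:00-12:00, 13:30-14:15, 14:30-16:15.
Mei ∩ Kavya ∩ Kira ∩ Clara: 10:45-12:00, 13:30-14:15, 14:30-16:15.
Mei ∩ Kavya ∩ Kira ∩ Clara ∩ Rosa: 10:45-12:00, 13:30-14:15, 14:30-15:45.
Mei ∩ Kavya ∩ Kira ∩ Clara ∩ Rosa ∩ Jun: 10:45-12:00, 13:30-14:15, 14:30-15:45.
So the common availability across everyone is 10:45-12:00, 13:30-14:15, 14:30-15:45.
The longest is 10:45-12:00 at 75 minutes.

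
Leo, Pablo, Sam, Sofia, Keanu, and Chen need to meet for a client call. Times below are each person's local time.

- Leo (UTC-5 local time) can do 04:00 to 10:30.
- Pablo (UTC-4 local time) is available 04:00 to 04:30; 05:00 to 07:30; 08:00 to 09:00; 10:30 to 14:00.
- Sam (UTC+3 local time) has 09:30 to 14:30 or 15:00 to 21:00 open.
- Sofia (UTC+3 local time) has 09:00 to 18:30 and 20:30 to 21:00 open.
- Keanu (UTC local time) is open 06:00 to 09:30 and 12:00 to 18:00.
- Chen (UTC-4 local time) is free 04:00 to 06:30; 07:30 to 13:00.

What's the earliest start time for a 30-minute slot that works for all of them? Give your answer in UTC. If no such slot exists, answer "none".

09:00

Leo in UTC: 09:00-15:30 (add 5h to convert from UTC-5).
Pablo in UTC: 08:00-08:30, 09:00-11:30, 12:00-13:00, 14:30-18:00 (add 4h to convert from UTC-4).
Sam in UTC: 06:30-11:30, 12:00-18:00 (subtract 3h to convert from UTC+3).
Sofia in UTC: 06:00-15:30, 17:30-18:00 (subtract 3h to convert from UTC+3).
Keanu in UTC: 06:00-09:30, 12:00-18:00.
Chen in UTC: 08:00-10:30, 11:30-17:00 (add 4h to convert from UTC-4).
Leo ∩ Pablo: 09:00-11:30, 12:00-13:00, 14:30-15:30.
Leo ∩ Pablo ∩ Sam: 09:00-11:30, 12:00-13:00, 14:30-15:30.
Leo ∩ Pablo ∩ Sam ∩ Sofia: 09:00-11:30, 12:00-13:00, 14:30-15:30.
Leo ∩ Pablo ∩ Sam ∩ Sofia ∩ Keanu: 09:00-09:30, 12:00-13:00, 14:30-15:30.
Leo ∩ Pablo ∩ Sam ∩ Sofia ∩ Keanu ∩ Chen: 09:00-09:30, 12:00-13:00, 14:30-15:30.
The first common window of at least 30 minutes is 09:00-09:30, so the earliest start is 09:00.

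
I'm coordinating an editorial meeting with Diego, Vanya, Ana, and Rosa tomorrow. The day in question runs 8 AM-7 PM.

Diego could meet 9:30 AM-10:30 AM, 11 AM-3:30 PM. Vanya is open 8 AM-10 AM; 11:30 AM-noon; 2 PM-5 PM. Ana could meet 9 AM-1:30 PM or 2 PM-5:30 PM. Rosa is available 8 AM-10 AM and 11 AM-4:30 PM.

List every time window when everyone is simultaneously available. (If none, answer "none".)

Diego ∩ Vanya: 09:30-10:00, 11:30-12:00, 14:00-15:30.
Diego ∩ Vanya ∩ Ana: 09:30-10:00, 11:30-12:00, 14:00-15:30.
Diego ∩ Vanya ∩ Ana ∩ Rosa: 09:30-10:00, 11:30-12:00, 14:00-15:30.

09:30-10:00, 11:30-12:00, 14:00-15:30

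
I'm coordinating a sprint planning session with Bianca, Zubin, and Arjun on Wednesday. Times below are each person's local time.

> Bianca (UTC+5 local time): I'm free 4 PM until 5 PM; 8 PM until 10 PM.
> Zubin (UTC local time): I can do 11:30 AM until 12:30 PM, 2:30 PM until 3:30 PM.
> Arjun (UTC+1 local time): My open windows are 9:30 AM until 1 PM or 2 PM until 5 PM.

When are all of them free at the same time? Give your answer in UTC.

11:30-12:00, 15:00-15:30

Bianca in UTC: 11:00-12:00, 15:00-17:00 (subtract 5h to convert from UTC+5).
Zubin in UTC: 11:30-12:30, 14:30-15:30.
Arjun in UTC: 08:30-12:00, 13:00-16:00 (subtract 1h to convert from UTC+1).
Bianca ∩ Zubin: 11:30-12:00, 15:00-15:30.
Bianca ∩ Zubin ∩ Arjun: 11:30-12:00, 15:00-15:30.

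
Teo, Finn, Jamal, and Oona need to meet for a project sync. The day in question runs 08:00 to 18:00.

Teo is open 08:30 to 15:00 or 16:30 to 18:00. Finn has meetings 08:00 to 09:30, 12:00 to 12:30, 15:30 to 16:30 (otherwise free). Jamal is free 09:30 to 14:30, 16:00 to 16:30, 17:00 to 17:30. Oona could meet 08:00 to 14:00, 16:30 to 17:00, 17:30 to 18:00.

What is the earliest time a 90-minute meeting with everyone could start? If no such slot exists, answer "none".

Teo free: 08:30-15:00, 16:30-18:00.
Finn free: 09:30-12:00, 12:30-15:30, 16:30-18:00 (invert busy blocks within the working day).
Jamal free: 09:30-14:30, 16:00-16:30, 17:00-17:30.
Oona free: 08:00-14:00, 16:30-17:00, 17:30-18:00.
Teo ∩ Finn: 09:30-12:00, 12:30-15:00, 16:30-18:00.
Teo ∩ Finn ∩ Jamal: 09:30-12:00, 12:30-14:30, 17:00-17:30.
Teo ∩ Finn ∩ Jamal ∩ Oona: 09:30-12:00, 12:30-14:00.
So the common availability across everyone is 09:30-12:00, 12:30-14:00.
The first common window of at least 90 minutes is 09:30-12:00, so the earliest start is 09:30.

09:30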